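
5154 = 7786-2632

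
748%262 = 224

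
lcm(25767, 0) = 0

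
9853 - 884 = 8969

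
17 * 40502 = 688534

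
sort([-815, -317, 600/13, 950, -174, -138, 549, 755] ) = [-815, -317, -174, -138, 600/13, 549, 755, 950] 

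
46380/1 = 46380 = 46380.00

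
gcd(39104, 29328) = 9776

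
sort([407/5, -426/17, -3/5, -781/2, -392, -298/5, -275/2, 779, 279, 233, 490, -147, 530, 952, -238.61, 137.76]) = [-392, -781/2, -238.61, -147, -275/2, -298/5, -426/17, -3/5, 407/5, 137.76, 233, 279, 490, 530, 779, 952]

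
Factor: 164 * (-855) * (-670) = 2^3 * 3^2 * 5^2 * 19^1 * 41^1 * 67^1 = 93947400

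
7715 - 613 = 7102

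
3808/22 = 1904/11 ≈ 173.09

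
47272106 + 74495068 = 121767174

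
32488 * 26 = 844688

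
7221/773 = 9+264/773≈9.34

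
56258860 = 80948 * 695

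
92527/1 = 92527 = 92527.00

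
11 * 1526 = 16786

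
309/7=44 + 1/7 ≈ 44.14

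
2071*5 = 10355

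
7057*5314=37500898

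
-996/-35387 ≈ 0.0281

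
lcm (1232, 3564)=99792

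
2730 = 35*78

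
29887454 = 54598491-24711037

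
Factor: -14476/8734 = -1*2^1*7^1*47^1*397^(-1) = -658/397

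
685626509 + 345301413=1030927922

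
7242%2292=366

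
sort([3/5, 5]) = [3/5, 5]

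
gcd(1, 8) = 1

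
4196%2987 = 1209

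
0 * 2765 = 0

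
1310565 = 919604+390961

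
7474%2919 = 1636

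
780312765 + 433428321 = 1213741086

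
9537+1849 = 11386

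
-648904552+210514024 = -438390528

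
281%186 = 95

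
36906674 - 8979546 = 27927128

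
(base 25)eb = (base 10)361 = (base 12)261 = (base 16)169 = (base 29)cd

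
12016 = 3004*4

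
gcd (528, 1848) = 264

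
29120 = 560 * 52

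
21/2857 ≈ 0.00735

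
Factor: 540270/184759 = 2^1 * 3^4 * 5^1 * 277^(-1) = 810/277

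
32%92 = 32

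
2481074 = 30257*82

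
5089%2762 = 2327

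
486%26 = 18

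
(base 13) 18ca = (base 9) 5077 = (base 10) 3715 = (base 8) 7203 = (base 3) 12002121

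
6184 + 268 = 6452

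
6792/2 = 3396 = 3396.00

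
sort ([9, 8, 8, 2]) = [2, 8, 8, 9]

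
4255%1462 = 1331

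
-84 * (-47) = 3948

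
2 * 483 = 966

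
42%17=8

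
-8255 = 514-8769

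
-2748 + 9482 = 6734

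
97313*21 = 2043573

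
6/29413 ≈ 0.000204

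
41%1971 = 41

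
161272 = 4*40318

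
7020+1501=8521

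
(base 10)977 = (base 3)1100012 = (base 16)3d1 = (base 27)195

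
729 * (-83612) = -60953148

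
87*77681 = 6758247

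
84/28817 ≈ 0.00291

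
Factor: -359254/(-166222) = 31^(-1)*67^1 = 67/31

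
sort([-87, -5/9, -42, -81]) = [-87, -81, -42, -5/9]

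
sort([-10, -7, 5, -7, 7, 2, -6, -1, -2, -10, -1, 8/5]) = [-10, -10, -7, -7, -6, -2, -1, -1, 8/5, 2, 5, 7]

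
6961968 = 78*89256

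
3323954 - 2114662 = 1209292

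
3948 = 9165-5217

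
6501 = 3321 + 3180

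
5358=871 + 4487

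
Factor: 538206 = 2^1 * 3^1 * 271^1 * 331^1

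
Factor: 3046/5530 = 5^(-1)*7^(-1)*79^(-1)*1523^1 = 1523/2765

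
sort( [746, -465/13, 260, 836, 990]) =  [-465/13, 260, 746, 836, 990]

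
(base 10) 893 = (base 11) 742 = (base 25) 1ai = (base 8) 1575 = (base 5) 12033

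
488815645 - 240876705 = 247938940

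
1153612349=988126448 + 165485901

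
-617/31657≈-0.0195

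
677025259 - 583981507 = 93043752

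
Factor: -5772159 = -1 * 3^2 * 521^1 * 1231^1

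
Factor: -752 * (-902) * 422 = 2^6 * 11^1 * 41^1 * 47^1 * 211^1 = 286244288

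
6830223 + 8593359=15423582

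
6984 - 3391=3593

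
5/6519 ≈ 0.000767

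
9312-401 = 8911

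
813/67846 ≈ 0.0120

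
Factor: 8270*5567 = 2^1*5^1*19^1*293^1*827^1 = 46039090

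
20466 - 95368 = -74902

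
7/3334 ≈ 0.00210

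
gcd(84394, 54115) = 1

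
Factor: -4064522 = -1 * 2^1 * 7^1 * 11^1 * 26393^1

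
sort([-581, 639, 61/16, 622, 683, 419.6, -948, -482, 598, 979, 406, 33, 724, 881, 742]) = [-948, -581, -482, 61/16, 33, 406, 419.6, 598, 622, 639, 683, 724, 742, 881, 979]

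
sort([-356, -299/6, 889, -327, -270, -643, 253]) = [-643, -356, -327, -270, -299/6, 253, 889]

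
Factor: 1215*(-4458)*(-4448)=2^6*3^6*5^1*139^1*743^1=24092458560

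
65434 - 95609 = -30175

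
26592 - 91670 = -65078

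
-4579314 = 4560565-9139879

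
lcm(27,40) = 1080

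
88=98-10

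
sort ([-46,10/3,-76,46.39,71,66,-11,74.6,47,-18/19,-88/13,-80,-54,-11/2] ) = [-80,-76,-54,-46,-11,-88/13,-11/2,-18/19,10/3,46.39,47,66,71,74.6] 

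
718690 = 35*20534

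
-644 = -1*644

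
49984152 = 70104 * 713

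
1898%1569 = 329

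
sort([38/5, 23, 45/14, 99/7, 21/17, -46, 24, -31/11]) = [-46, -31/11, 21/17, 45/14, 38/5, 99/7, 23, 24]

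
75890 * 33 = 2504370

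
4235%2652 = 1583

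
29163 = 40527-11364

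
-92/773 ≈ -0.119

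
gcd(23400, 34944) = 312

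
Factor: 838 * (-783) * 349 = -1 * 2^1 * 3^3 * 29^1 * 349^1 * 419^1 = -228997746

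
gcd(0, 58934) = 58934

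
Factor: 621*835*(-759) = -1*3^4*5^1*11^1*23^2*167^1 = -393568065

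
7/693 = 1/99 ≈ 0.0101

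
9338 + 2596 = 11934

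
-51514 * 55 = -2833270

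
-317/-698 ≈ 0.454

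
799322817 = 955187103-155864286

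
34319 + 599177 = 633496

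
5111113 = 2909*1757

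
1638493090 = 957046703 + 681446387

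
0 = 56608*0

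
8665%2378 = 1531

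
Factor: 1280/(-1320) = -1*2^5*3^(-1)*11^(-1) = -32/33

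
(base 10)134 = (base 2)10000110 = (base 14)98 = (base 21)68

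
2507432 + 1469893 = 3977325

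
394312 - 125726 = 268586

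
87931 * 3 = 263793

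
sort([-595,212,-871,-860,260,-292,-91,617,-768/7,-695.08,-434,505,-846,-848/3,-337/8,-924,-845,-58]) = [-924,-871,-860,-846,-845,-695.08,-595,-434,-292,-848/3,-768/7,-91,-58,-337/8,212,260,505,617]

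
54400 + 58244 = 112644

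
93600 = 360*260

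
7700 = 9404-1704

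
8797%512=93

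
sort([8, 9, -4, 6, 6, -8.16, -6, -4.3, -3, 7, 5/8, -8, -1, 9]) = [-8.16, -8, -6, -4.3, -4, -3, -1, 5/8, 6, 6, 7, 8, 9, 9]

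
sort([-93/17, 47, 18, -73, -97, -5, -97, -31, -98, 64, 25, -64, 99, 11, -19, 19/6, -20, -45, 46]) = [-98, -97, -97, -73, -64, -45, -31, -20, -19, -93/17, -5, 19/6, 11, 18, 25, 46, 47, 64, 99]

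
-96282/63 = -10698/7 ≈ -1528.29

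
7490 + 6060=13550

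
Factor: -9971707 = -1*17^1*586571^1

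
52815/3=17605=17605.00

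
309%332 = 309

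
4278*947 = 4051266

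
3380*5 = 16900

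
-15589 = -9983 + -5606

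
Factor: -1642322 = -1 * 2^1 * 11^1 * 19^1 * 3929^1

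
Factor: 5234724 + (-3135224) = 2^2*5^3*13^1*17^1*19^1 = 2099500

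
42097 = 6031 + 36066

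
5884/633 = 9 + 187/633 ≈ 9.30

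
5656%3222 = 2434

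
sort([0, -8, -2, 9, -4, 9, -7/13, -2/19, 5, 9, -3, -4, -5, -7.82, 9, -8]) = [-8, -8, -7.82, -5, -4, -4, -3, -2, -7/13, -2/19, 0, 5, 9, 9, 9, 9]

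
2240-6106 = -3866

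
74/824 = 37/412 ≈ 0.0898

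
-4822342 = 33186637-38008979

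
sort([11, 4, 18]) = [4, 11, 18]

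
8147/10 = 814 + 7/10 = 814.70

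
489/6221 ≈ 0.0786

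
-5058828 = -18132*279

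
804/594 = 134/99≈1.35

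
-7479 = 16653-24132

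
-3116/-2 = 1558 = 1558.00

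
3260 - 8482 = -5222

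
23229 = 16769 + 6460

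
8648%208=120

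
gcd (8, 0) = 8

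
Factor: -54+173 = 7^1 * 17^1 = 119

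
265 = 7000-6735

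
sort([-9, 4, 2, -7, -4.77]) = [-9, -7, -4.77, 2, 4]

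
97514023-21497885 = 76016138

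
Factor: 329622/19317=2^1 * 47^(-1) * 401^1=802/47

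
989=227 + 762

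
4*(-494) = -1976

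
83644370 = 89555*934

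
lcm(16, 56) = 112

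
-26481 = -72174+45693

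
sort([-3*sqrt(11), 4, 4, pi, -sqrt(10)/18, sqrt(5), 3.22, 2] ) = [-3*sqrt(11), -sqrt(10)/18, 2, sqrt(5), pi, 3.22, 4, 4] 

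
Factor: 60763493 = 7^1*23^1*53^1*7121^1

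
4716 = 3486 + 1230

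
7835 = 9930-2095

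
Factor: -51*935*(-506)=2^1*3^1*5^1*11^2*17^2*23^1=24128610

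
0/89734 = 0 = 0.00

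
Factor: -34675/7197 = -1 * 3^(-1) * 5^2 * 19^1 * 73^1 * 2399^(-1)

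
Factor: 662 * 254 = 2^2 * 127^1 * 331^1 = 168148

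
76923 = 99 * 777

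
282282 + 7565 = 289847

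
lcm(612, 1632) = 4896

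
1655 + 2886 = 4541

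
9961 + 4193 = 14154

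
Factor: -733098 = -1*2^1*3^1*61^1*2003^1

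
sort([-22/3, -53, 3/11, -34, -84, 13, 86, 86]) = [-84, -53, -34, -22/3, 3/11, 13, 86, 86]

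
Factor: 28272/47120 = 3^1 * 5^(-1) = 3/5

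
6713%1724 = 1541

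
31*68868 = 2134908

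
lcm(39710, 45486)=2501730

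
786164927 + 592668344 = 1378833271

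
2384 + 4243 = 6627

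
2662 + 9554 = 12216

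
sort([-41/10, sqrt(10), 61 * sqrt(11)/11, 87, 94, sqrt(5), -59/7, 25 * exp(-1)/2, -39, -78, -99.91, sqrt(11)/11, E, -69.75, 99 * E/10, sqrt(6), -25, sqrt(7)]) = [-99.91, -78, -69.75, -39, -25, -59/7, -41/10, sqrt(11)/11, sqrt(5), sqrt(6), sqrt(7), E, sqrt(10), 25 * exp(-1)/2, 61 * sqrt(11)/11, 99 * E/10, 87, 94]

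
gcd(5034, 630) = 6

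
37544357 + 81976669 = 119521026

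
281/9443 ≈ 0.0298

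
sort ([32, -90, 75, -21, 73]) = [-90, -21, 32, 73, 75]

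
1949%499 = 452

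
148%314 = 148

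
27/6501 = 9/2167 ≈ 0.00415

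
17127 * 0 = 0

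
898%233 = 199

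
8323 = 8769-446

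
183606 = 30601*6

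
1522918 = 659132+863786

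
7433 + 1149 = 8582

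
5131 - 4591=540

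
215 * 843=181245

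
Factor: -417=-1*3^1*139^1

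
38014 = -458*(-83)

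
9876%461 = 195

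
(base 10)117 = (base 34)3f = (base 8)165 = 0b1110101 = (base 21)5c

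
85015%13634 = 3211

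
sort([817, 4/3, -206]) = [-206, 4/3, 817]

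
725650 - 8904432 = -8178782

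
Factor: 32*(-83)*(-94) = 2^6*47^1*83^1 = 249664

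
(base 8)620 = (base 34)bq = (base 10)400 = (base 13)24a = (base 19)121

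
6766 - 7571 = -805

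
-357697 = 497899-855596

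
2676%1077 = 522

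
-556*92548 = -51456688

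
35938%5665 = 1948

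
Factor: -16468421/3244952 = -1*2^(-3)*19^1*43^(-1)*9433^(-1)*866759^1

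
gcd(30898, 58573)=1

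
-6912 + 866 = -6046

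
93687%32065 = 29557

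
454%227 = 0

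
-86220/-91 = 947 + 43/91≈947.47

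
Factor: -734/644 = -1 * 2^(-1) * 7^(-1) * 23^(-1) * 367^1 = -367/322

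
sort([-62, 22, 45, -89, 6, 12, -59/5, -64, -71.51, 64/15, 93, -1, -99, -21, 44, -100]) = [-100, -99, -89, -71.51, -64, -62, -21, -59/5, -1, 64/15, 6, 12, 22, 44, 45, 93]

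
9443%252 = 119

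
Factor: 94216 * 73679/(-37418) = -1 * 2^2 * 53^(-1) * 353^(-1) * 11777^1 * 73679^1 = -3470870332/18709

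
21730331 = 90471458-68741127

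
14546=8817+5729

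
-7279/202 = -36 - 7/202 ≈ -36.03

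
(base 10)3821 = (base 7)14066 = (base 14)156d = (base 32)3nd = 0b111011101101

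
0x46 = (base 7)130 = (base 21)37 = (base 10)70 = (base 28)2e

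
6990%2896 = 1198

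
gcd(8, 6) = 2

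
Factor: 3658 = 2^1 * 31^1 * 59^1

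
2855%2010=845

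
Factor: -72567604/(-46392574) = 2^1*61^(-1)*1129^1*16069^1*380267^(-1) = 36283802/23196287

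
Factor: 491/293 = 293^(-1)*491^1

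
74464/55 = 1353 + 49/55 ≈ 1353.89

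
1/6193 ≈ 0.000161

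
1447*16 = 23152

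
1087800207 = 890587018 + 197213189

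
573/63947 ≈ 0.00896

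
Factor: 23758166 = 2^1*11879083^1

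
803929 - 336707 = 467222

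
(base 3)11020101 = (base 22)688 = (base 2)110000010000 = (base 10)3088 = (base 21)701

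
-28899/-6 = 4816 + 1/2 = 4816.50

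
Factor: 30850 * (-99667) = -1 * 2^1 * 5^2 * 617^1 * 99667^1 = -3074726950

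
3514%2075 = 1439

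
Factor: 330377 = 67^1*4931^1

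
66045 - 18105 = 47940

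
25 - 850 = -825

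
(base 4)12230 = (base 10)428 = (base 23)ie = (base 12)2b8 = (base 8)654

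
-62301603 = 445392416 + -507694019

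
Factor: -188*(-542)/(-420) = -1*2^1*3^(-1)*5^(-1)*7^(-1)*47^1*271^1 = -25474/105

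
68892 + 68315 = 137207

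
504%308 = 196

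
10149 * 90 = 913410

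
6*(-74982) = -449892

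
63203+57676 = 120879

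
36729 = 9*4081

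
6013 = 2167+3846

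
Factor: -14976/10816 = -1*2^1*3^2*13^(-1) = -18/13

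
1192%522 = 148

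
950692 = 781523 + 169169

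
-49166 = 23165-72331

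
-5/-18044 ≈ 0.000277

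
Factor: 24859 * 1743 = 3^1 * 7^1 * 83^1 * 24859^1 = 43329237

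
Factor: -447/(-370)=2^(-1)*3^1*5^(-1)*37^(-1)*149^1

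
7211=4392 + 2819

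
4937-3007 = 1930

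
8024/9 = 891 + 5/9 ≈ 891.56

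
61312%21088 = 19136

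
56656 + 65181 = 121837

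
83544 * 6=501264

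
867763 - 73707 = 794056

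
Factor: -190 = -1*2^1*5^1*19^1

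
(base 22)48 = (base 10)96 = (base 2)1100000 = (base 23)44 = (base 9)116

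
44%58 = 44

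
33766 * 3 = 101298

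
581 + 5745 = 6326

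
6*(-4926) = -29556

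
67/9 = 7 + 4/9 ≈ 7.44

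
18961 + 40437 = 59398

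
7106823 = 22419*317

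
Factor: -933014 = -1 * 2^1 * 19^1 * 43^1 * 571^1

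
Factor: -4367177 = -1*4367177^1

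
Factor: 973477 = 43^1 * 22639^1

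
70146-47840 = 22306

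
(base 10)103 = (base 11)94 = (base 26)3p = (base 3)10211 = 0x67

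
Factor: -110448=-1 * 2^4 * 3^2 * 13^1 * 59^1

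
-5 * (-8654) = 43270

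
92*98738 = 9083896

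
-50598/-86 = 25299/43 ≈ 588.35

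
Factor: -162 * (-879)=2^1 * 3^5 * 293^1=142398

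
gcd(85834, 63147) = 7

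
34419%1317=177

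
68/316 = 17/79 ≈ 0.215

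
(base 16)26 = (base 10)38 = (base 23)1f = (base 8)46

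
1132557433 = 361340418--771217015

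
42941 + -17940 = 25001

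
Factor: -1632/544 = -1*3^1 = -3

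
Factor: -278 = -1*2^1*139^1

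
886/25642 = 443/12821≈0.0346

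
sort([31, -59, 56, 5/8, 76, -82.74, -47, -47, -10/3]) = [-82.74, -59, -47, -47, -10/3, 5/8, 31, 56, 76]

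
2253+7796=10049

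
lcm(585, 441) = 28665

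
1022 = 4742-3720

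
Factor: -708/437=-1*2^2*3^1*19^(-1)*23^(-1)*59^1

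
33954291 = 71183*477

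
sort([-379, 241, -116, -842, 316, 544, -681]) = [-842, -681, -379, -116, 241, 316, 544]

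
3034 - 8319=-5285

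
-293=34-327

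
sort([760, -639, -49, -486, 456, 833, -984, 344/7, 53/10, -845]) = [-984, -845, -639, -486, -49, 53/10, 344/7, 456, 760, 833]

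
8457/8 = 1057 + 1/8≈1057.13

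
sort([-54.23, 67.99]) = [-54.23, 67.99]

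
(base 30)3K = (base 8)156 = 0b1101110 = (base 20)5A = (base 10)110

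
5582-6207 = -625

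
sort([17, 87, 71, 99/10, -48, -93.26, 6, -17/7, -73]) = [-93.26, -73, -48, -17/7, 6, 99/10, 17, 71, 87]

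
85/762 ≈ 0.112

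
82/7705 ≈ 0.0106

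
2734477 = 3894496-1160019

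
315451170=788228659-472777489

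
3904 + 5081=8985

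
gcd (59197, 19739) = 1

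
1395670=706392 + 689278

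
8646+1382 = 10028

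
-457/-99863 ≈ 0.00458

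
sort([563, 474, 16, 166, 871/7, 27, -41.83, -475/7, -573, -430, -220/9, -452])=[-573, -452, -430, -475/7, -41.83, -220/9, 16, 27, 871/7, 166, 474, 563]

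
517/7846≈0.0659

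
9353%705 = 188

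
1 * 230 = 230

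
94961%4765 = 4426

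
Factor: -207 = -1 * 3^2 * 23^1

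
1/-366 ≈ -0.00273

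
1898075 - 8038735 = -6140660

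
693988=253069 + 440919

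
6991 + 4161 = 11152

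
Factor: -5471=-1*5471^1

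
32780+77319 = 110099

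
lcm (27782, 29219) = 1694702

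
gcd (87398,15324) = 2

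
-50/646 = -25/323 ≈ -0.0774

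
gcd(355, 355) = 355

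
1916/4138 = 958/2069 ≈ 0.463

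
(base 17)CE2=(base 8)7174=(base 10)3708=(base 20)958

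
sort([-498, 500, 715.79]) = [-498, 500, 715.79]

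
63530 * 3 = 190590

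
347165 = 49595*7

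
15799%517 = 289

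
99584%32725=1409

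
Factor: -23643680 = -1 * 2^5 * 5^1 * 147773^1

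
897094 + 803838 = 1700932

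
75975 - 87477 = -11502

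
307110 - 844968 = -537858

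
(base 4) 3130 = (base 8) 334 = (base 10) 220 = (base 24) 94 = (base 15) ea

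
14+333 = 347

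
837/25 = 33 + 12/25 = 33.48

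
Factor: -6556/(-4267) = 2^2*11^1*17^(-1)*149^1*251^(-1) 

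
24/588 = 2/49≈0.0408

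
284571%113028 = 58515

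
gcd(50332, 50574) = 2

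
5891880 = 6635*888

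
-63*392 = -24696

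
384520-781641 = -397121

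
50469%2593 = 1202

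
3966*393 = 1558638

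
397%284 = 113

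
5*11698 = 58490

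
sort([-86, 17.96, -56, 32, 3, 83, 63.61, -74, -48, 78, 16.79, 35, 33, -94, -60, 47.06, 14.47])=[-94, -86, -74, -60, -56, -48, 3, 14.47, 16.79, 17.96, 32, 33, 35, 47.06, 63.61, 78, 83]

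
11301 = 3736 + 7565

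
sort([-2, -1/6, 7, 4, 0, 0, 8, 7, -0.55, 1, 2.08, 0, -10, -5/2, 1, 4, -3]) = [-10, -3, -5/2, -2, -0.55, -1/6, 0, 0, 0, 1, 1, 2.08, 4, 4, 7, 7, 8]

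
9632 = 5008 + 4624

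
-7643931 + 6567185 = -1076746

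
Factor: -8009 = -1*8009^1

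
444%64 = 60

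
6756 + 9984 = 16740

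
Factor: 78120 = 2^3*3^2*5^1*7^1*31^1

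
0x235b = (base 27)cb6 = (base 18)19gf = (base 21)kb0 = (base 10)9051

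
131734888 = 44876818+86858070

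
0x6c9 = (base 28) 261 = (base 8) 3311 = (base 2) 11011001001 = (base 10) 1737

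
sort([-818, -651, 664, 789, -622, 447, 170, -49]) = [-818, -651, -622, -49, 170, 447, 664, 789]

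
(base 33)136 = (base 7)3324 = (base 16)4aa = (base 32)15a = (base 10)1194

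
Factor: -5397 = -1*3^1*7^1*257^1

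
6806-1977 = 4829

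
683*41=28003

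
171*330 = 56430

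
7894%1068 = 418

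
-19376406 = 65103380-84479786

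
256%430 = 256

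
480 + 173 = 653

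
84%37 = 10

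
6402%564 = 198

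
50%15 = 5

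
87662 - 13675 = 73987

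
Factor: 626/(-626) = -1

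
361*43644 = 15755484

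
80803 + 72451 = 153254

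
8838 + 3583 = 12421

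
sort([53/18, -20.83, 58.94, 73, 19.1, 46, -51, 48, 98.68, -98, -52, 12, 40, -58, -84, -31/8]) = [-98, -84, -58, -52, -51, -20.83, -31/8, 53/18, 12, 19.1, 40, 46, 48, 58.94, 73, 98.68]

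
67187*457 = 30704459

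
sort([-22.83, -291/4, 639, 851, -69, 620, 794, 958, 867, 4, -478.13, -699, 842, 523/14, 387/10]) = [-699, -478.13, -291/4, -69, -22.83, 4, 523/14, 387/10, 620, 639, 794, 842, 851, 867, 958]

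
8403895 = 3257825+5146070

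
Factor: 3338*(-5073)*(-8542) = 2^2*3^1*19^1*89^1*1669^1*4271^1 = 144647443308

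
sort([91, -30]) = [-30, 91]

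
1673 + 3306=4979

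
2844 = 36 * 79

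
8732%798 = 752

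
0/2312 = 0 = 0.00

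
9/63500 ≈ 0.000142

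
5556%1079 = 161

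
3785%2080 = 1705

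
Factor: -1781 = -1*13^1*137^1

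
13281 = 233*57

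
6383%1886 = 725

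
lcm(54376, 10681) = 598136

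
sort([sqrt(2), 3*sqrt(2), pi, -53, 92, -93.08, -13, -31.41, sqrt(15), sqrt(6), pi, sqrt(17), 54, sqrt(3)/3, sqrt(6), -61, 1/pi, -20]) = [-93.08, -61, -53, -31.41, -20, -13, 1/pi, sqrt(3)/3, sqrt(2), sqrt(6), sqrt(6), pi, pi, sqrt(15), sqrt(17), 3*sqrt(2), 54, 92]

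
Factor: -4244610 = -1*2^1*3^1*5^1*151^1*937^1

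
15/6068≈0.00247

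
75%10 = 5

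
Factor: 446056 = 2^3 * 13^1 * 4289^1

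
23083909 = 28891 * 799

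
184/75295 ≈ 0.00244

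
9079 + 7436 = 16515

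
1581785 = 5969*265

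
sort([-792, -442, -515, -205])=[-792, -515, -442, -205]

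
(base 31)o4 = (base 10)748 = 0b1011101100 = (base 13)457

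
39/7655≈0.00509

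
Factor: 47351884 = 2^2 * 41^1 * 288731^1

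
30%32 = 30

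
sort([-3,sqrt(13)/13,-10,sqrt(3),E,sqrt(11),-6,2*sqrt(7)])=[-10,-6,-3,sqrt(13)/13,sqrt(3),E,sqrt(11),2*sqrt(7)]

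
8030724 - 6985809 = 1044915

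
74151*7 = 519057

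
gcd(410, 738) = 82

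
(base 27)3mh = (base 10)2798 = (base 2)101011101110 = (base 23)56f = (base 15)c68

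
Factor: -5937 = -1*3^1*1979^1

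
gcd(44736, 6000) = 48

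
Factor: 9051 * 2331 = 3^3 * 7^2 * 37^1 * 431^1 = 21097881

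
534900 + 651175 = 1186075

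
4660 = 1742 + 2918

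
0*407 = 0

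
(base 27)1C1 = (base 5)13204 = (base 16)41E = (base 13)631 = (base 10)1054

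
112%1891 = 112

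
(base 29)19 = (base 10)38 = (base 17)24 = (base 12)32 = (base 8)46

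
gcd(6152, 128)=8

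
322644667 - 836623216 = -513978549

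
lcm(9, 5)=45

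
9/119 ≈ 0.0756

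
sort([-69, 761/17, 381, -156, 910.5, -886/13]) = [-156, -69, -886/13, 761/17, 381, 910.5]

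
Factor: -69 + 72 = 3^1 = 3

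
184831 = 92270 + 92561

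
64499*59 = 3805441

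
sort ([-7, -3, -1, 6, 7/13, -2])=[-7, -3, -2, -1, 7/13, 6]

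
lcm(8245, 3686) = 313310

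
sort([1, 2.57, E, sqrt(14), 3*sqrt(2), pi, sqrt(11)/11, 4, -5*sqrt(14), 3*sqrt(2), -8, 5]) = [-5*sqrt(14), -8, sqrt(11)/11, 1, 2.57, E, pi, sqrt(14), 4, 3*sqrt(2), 3*sqrt(2), 5]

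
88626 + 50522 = 139148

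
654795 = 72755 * 9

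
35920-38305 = -2385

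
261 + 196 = 457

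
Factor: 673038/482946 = 3^1*139^1*269^1*80491^ (-1) = 112173/80491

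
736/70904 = 92/8863 ≈ 0.0104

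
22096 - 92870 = -70774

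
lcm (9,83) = 747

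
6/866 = 3/433 ≈ 0.00693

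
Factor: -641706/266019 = -1 * 2^1 * 359^(-1) * 433^1 = -866/359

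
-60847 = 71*(-857)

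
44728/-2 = -22364 = -22364.00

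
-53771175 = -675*79661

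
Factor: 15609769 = 7^1*2229967^1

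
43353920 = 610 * 71072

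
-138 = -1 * 138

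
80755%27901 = 24953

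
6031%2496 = 1039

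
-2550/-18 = 141 + 2/3≈141.67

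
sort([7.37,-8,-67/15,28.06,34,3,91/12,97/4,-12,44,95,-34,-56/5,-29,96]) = [-34,-29,-12,-56/5,-8,-67/15,3,7.37,91/12,97/4,28.06,34,44,95,96]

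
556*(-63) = -35028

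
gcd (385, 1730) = 5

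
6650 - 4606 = 2044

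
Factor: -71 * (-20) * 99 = 2^2 * 3^2 * 5^1 * 11^1 * 71^1 = 140580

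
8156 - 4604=3552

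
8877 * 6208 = 55108416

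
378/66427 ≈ 0.00569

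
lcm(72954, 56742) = 510678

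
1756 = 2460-704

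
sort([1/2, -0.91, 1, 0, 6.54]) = [-0.91, 0, 1/2, 1, 6.54]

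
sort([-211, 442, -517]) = [-517, -211, 442]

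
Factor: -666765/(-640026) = 2^(-1)*3^1*5^1*11^1*31^(-2)*37^(-1)*449^1 = 74085/71114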